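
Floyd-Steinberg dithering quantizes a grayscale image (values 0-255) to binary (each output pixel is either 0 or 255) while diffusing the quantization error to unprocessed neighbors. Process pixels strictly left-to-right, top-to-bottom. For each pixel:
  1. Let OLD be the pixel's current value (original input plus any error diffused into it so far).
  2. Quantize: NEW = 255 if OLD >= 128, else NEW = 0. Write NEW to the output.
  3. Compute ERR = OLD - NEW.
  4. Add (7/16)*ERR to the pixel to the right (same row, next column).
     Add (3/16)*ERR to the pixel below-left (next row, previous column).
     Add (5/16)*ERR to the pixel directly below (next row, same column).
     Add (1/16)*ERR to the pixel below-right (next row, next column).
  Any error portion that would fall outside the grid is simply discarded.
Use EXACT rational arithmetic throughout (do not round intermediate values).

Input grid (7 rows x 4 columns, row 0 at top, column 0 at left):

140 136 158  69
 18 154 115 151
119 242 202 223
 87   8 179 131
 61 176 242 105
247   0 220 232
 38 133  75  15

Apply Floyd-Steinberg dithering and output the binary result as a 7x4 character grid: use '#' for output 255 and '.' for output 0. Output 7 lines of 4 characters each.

(0,0): OLD=140 → NEW=255, ERR=-115
(0,1): OLD=1371/16 → NEW=0, ERR=1371/16
(0,2): OLD=50045/256 → NEW=255, ERR=-15235/256
(0,3): OLD=175979/4096 → NEW=0, ERR=175979/4096
(1,0): OLD=-479/256 → NEW=0, ERR=-479/256
(1,1): OLD=330983/2048 → NEW=255, ERR=-191257/2048
(1,2): OLD=4519155/65536 → NEW=0, ERR=4519155/65536
(1,3): OLD=200147221/1048576 → NEW=255, ERR=-67239659/1048576
(2,0): OLD=3306461/32768 → NEW=0, ERR=3306461/32768
(2,1): OLD=282879567/1048576 → NEW=255, ERR=15492687/1048576
(2,2): OLD=444917035/2097152 → NEW=255, ERR=-89856725/2097152
(2,3): OLD=6325857631/33554432 → NEW=255, ERR=-2230522529/33554432
(3,0): OLD=2035129613/16777216 → NEW=0, ERR=2035129613/16777216
(3,1): OLD=17169152531/268435456 → NEW=0, ERR=17169152531/268435456
(3,2): OLD=781908496877/4294967296 → NEW=255, ERR=-313308163603/4294967296
(3,3): OLD=5197533315835/68719476736 → NEW=0, ERR=5197533315835/68719476736
(4,0): OLD=476310831689/4294967296 → NEW=0, ERR=476310831689/4294967296
(4,1): OLD=8191702309979/34359738368 → NEW=255, ERR=-570030973861/34359738368
(4,2): OLD=253024630194939/1099511627776 → NEW=255, ERR=-27350834887941/1099511627776
(4,3): OLD=1991319465832525/17592186044416 → NEW=0, ERR=1991319465832525/17592186044416
(5,0): OLD=153132026376313/549755813888 → NEW=255, ERR=12944293834873/549755813888
(5,1): OLD=129898226119023/17592186044416 → NEW=0, ERR=129898226119023/17592186044416
(5,2): OLD=2072744318969467/8796093022208 → NEW=255, ERR=-170259401693573/8796093022208
(5,3): OLD=72437546944117739/281474976710656 → NEW=255, ERR=661427882900459/281474976710656
(6,0): OLD=13156830806941677/281474976710656 → NEW=0, ERR=13156830806941677/281474976710656
(6,1): OLD=691751000059261515/4503599627370496 → NEW=255, ERR=-456666904920214965/4503599627370496
(6,2): OLD=1836789634333235485/72057594037927936 → NEW=0, ERR=1836789634333235485/72057594037927936
(6,3): OLD=29603212680874190539/1152921504606846976 → NEW=0, ERR=29603212680874190539/1152921504606846976
Row 0: #.#.
Row 1: .#.#
Row 2: .###
Row 3: ..#.
Row 4: .##.
Row 5: #.##
Row 6: .#..

Answer: #.#.
.#.#
.###
..#.
.##.
#.##
.#..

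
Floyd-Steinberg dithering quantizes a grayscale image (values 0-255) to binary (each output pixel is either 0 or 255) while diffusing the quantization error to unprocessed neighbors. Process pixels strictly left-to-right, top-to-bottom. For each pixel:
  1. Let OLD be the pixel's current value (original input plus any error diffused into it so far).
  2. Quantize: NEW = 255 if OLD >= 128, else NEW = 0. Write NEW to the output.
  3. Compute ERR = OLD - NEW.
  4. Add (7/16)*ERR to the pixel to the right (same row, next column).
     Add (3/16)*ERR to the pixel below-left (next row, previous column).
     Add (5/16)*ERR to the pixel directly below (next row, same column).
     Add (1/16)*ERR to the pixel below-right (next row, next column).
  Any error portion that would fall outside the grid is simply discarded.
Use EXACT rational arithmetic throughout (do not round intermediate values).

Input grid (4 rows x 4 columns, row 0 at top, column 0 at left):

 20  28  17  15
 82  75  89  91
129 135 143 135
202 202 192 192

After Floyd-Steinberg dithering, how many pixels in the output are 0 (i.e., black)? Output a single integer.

Answer: 9

Derivation:
(0,0): OLD=20 → NEW=0, ERR=20
(0,1): OLD=147/4 → NEW=0, ERR=147/4
(0,2): OLD=2117/64 → NEW=0, ERR=2117/64
(0,3): OLD=30179/1024 → NEW=0, ERR=30179/1024
(1,0): OLD=6089/64 → NEW=0, ERR=6089/64
(1,1): OLD=69407/512 → NEW=255, ERR=-61153/512
(1,2): OLD=899563/16384 → NEW=0, ERR=899563/16384
(1,3): OLD=33108317/262144 → NEW=0, ERR=33108317/262144
(2,0): OLD=1116869/8192 → NEW=255, ERR=-972091/8192
(2,1): OLD=16253159/262144 → NEW=0, ERR=16253159/262144
(2,2): OLD=106692155/524288 → NEW=255, ERR=-27001285/524288
(2,3): OLD=1303322271/8388608 → NEW=255, ERR=-835772769/8388608
(3,0): OLD=740474325/4194304 → NEW=255, ERR=-329073195/4194304
(3,1): OLD=11406989451/67108864 → NEW=255, ERR=-5705770869/67108864
(3,2): OLD=133039473973/1073741824 → NEW=0, ERR=133039473973/1073741824
(3,3): OLD=3639617997299/17179869184 → NEW=255, ERR=-741248644621/17179869184
Output grid:
  Row 0: ....  (4 black, running=4)
  Row 1: .#..  (3 black, running=7)
  Row 2: #.##  (1 black, running=8)
  Row 3: ##.#  (1 black, running=9)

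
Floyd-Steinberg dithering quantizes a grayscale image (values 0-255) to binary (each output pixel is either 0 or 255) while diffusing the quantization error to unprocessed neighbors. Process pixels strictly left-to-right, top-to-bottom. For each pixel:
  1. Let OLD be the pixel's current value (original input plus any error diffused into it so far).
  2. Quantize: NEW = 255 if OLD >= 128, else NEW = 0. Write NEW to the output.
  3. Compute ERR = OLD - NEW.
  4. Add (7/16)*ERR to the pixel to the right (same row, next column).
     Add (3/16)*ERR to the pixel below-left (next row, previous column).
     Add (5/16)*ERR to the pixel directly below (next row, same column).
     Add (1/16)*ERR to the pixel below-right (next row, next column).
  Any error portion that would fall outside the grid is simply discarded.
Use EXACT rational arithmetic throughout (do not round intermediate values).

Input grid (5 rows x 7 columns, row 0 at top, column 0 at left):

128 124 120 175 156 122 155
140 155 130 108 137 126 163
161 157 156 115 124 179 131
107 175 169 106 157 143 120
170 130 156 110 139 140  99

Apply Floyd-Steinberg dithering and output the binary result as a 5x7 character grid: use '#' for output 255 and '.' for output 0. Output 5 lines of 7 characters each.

Answer: #.##.#.
.#..#.#
#.##.#.
.##.##.
#.#..#.

Derivation:
(0,0): OLD=128 → NEW=255, ERR=-127
(0,1): OLD=1095/16 → NEW=0, ERR=1095/16
(0,2): OLD=38385/256 → NEW=255, ERR=-26895/256
(0,3): OLD=528535/4096 → NEW=255, ERR=-515945/4096
(0,4): OLD=6612001/65536 → NEW=0, ERR=6612001/65536
(0,5): OLD=174210279/1048576 → NEW=255, ERR=-93176601/1048576
(0,6): OLD=1948232273/16777216 → NEW=0, ERR=1948232273/16777216
(1,0): OLD=28965/256 → NEW=0, ERR=28965/256
(1,1): OLD=406019/2048 → NEW=255, ERR=-116221/2048
(1,2): OLD=3473471/65536 → NEW=0, ERR=3473471/65536
(1,3): OLD=27308947/262144 → NEW=0, ERR=27308947/262144
(1,4): OLD=3180477465/16777216 → NEW=255, ERR=-1097712615/16777216
(1,5): OLD=13111060073/134217728 → NEW=0, ERR=13111060073/134217728
(1,6): OLD=507819941127/2147483648 → NEW=255, ERR=-39788389113/2147483648
(2,0): OLD=6085585/32768 → NEW=255, ERR=-2270255/32768
(2,1): OLD=132082955/1048576 → NEW=0, ERR=132082955/1048576
(2,2): OLD=4087906273/16777216 → NEW=255, ERR=-190283807/16777216
(2,3): OLD=17936512281/134217728 → NEW=255, ERR=-16289008359/134217728
(2,4): OLD=80835885161/1073741824 → NEW=0, ERR=80835885161/1073741824
(2,5): OLD=8071107983907/34359738368 → NEW=255, ERR=-690625299933/34359738368
(2,6): OLD=67356994769445/549755813888 → NEW=0, ERR=67356994769445/549755813888
(3,0): OLD=1828170177/16777216 → NEW=0, ERR=1828170177/16777216
(3,1): OLD=34303405229/134217728 → NEW=255, ERR=77884589/134217728
(3,2): OLD=161949084759/1073741824 → NEW=255, ERR=-111855080361/1073741824
(3,3): OLD=154212432113/4294967296 → NEW=0, ERR=154212432113/4294967296
(3,4): OLD=101639438564801/549755813888 → NEW=255, ERR=-38548293976639/549755813888
(3,5): OLD=588106088927699/4398046511104 → NEW=255, ERR=-533395771403821/4398046511104
(3,6): OLD=7316358653879309/70368744177664 → NEW=0, ERR=7316358653879309/70368744177664
(4,0): OLD=438432681007/2147483648 → NEW=255, ERR=-109175649233/2147483648
(4,1): OLD=3271642510819/34359738368 → NEW=0, ERR=3271642510819/34359738368
(4,2): OLD=94487628509997/549755813888 → NEW=255, ERR=-45700104031443/549755813888
(4,3): OLD=286725388850175/4398046511104 → NEW=0, ERR=286725388850175/4398046511104
(4,4): OLD=4402063809926605/35184372088832 → NEW=0, ERR=4402063809926605/35184372088832
(4,5): OLD=193598112917262285/1125899906842624 → NEW=255, ERR=-93506363327606835/1125899906842624
(4,6): OLD=1577640283976435115/18014398509481984 → NEW=0, ERR=1577640283976435115/18014398509481984
Row 0: #.##.#.
Row 1: .#..#.#
Row 2: #.##.#.
Row 3: .##.##.
Row 4: #.#..#.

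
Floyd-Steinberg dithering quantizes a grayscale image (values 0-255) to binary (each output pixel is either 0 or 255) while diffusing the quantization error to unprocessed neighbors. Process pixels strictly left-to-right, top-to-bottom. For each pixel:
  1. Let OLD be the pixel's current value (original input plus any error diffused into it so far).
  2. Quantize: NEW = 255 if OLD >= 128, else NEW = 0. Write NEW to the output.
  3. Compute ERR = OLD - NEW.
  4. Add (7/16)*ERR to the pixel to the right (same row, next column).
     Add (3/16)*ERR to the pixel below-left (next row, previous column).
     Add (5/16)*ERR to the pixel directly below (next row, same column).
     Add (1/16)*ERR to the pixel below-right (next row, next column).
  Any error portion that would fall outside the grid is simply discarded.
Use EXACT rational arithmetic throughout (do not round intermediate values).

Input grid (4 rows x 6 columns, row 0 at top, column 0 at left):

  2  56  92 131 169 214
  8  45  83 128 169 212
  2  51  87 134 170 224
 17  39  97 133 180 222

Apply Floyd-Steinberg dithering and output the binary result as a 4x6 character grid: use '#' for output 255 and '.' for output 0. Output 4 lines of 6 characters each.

Answer: ...###
..#.#.
...#.#
..#.##

Derivation:
(0,0): OLD=2 → NEW=0, ERR=2
(0,1): OLD=455/8 → NEW=0, ERR=455/8
(0,2): OLD=14961/128 → NEW=0, ERR=14961/128
(0,3): OLD=373015/2048 → NEW=255, ERR=-149225/2048
(0,4): OLD=4493217/32768 → NEW=255, ERR=-3862623/32768
(0,5): OLD=85159271/524288 → NEW=255, ERR=-48534169/524288
(1,0): OLD=2469/128 → NEW=0, ERR=2469/128
(1,1): OLD=95491/1024 → NEW=0, ERR=95491/1024
(1,2): OLD=4922303/32768 → NEW=255, ERR=-3433537/32768
(1,3): OLD=5844563/131072 → NEW=0, ERR=5844563/131072
(1,4): OLD=1088508569/8388608 → NEW=255, ERR=-1050586471/8388608
(1,5): OLD=16228488031/134217728 → NEW=0, ERR=16228488031/134217728
(2,0): OLD=418001/16384 → NEW=0, ERR=418001/16384
(2,1): OLD=38200715/524288 → NEW=0, ERR=38200715/524288
(2,2): OLD=841557089/8388608 → NEW=0, ERR=841557089/8388608
(2,3): OLD=10857795225/67108864 → NEW=255, ERR=-6254965095/67108864
(2,4): OLD=248126087755/2147483648 → NEW=0, ERR=248126087755/2147483648
(2,5): OLD=10462792914621/34359738368 → NEW=255, ERR=1701059630781/34359738368
(3,0): OLD=324088641/8388608 → NEW=0, ERR=324088641/8388608
(3,1): OLD=6648928429/67108864 → NEW=0, ERR=6648928429/67108864
(3,2): OLD=85241267863/536870912 → NEW=255, ERR=-51660814697/536870912
(3,3): OLD=3082364854277/34359738368 → NEW=0, ERR=3082364854277/34359738368
(3,4): OLD=71141662131941/274877906944 → NEW=255, ERR=1047795861221/274877906944
(3,5): OLD=1083503420957515/4398046511104 → NEW=255, ERR=-37998439374005/4398046511104
Row 0: ...###
Row 1: ..#.#.
Row 2: ...#.#
Row 3: ..#.##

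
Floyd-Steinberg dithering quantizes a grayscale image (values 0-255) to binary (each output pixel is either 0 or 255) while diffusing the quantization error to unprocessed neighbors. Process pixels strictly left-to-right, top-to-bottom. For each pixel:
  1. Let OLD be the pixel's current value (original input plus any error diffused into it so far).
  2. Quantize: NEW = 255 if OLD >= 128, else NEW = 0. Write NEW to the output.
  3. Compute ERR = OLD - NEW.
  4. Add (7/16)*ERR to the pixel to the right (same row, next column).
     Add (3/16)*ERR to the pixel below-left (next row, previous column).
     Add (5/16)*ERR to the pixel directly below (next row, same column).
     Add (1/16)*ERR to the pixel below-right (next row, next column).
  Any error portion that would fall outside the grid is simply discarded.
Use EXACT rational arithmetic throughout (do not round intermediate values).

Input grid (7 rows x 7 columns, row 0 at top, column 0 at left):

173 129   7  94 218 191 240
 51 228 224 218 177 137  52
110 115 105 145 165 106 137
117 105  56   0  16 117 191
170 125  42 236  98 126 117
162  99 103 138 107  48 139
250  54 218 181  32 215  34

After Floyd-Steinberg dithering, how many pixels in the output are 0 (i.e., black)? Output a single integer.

Answer: 24

Derivation:
(0,0): OLD=173 → NEW=255, ERR=-82
(0,1): OLD=745/8 → NEW=0, ERR=745/8
(0,2): OLD=6111/128 → NEW=0, ERR=6111/128
(0,3): OLD=235289/2048 → NEW=0, ERR=235289/2048
(0,4): OLD=8790447/32768 → NEW=255, ERR=434607/32768
(0,5): OLD=103181257/524288 → NEW=255, ERR=-30512183/524288
(0,6): OLD=1799680639/8388608 → NEW=255, ERR=-339414401/8388608
(1,0): OLD=5483/128 → NEW=0, ERR=5483/128
(1,1): OLD=286381/1024 → NEW=255, ERR=25261/1024
(1,2): OLD=9079153/32768 → NEW=255, ERR=723313/32768
(1,3): OLD=35262333/131072 → NEW=255, ERR=1838973/131072
(1,4): OLD=1539740855/8388608 → NEW=255, ERR=-599354185/8388608
(1,5): OLD=5422195495/67108864 → NEW=0, ERR=5422195495/67108864
(1,6): OLD=76307807849/1073741824 → NEW=0, ERR=76307807849/1073741824
(2,0): OLD=2097343/16384 → NEW=255, ERR=-2080577/16384
(2,1): OLD=38780389/524288 → NEW=0, ERR=38780389/524288
(2,2): OLD=1245132911/8388608 → NEW=255, ERR=-893962129/8388608
(2,3): OLD=6089706295/67108864 → NEW=0, ERR=6089706295/67108864
(2,4): OLD=106514659143/536870912 → NEW=255, ERR=-30387423417/536870912
(2,5): OLD=1981623933133/17179869184 → NEW=0, ERR=1981623933133/17179869184
(2,6): OLD=59022347457899/274877906944 → NEW=255, ERR=-11071518812821/274877906944
(3,0): OLD=764915983/8388608 → NEW=0, ERR=764915983/8388608
(3,1): OLD=9401281315/67108864 → NEW=255, ERR=-7711479005/67108864
(3,2): OLD=-3188143687/536870912 → NEW=0, ERR=-3188143687/536870912
(3,3): OLD=18223849871/2147483648 → NEW=0, ERR=18223849871/2147483648
(3,4): OLD=8060430968079/274877906944 → NEW=0, ERR=8060430968079/274877906944
(3,5): OLD=340375727999197/2199023255552 → NEW=255, ERR=-220375202166563/2199023255552
(3,6): OLD=4988375764729155/35184372088832 → NEW=255, ERR=-3983639117923005/35184372088832
(4,0): OLD=189998312385/1073741824 → NEW=255, ERR=-83805852735/1073741824
(4,1): OLD=1022704742157/17179869184 → NEW=0, ERR=1022704742157/17179869184
(4,2): OLD=16656936068451/274877906944 → NEW=0, ERR=16656936068451/274877906944
(4,3): OLD=594374878176817/2199023255552 → NEW=255, ERR=33623948011057/2199023255552
(4,4): OLD=1681694477637155/17592186044416 → NEW=0, ERR=1681694477637155/17592186044416
(4,5): OLD=65926218454825539/562949953421312 → NEW=0, ERR=65926218454825539/562949953421312
(4,6): OLD=1140218660799994309/9007199254740992 → NEW=0, ERR=1140218660799994309/9007199254740992
(5,0): OLD=40893866932599/274877906944 → NEW=255, ERR=-29199999338121/274877906944
(5,1): OLD=170669749255101/2199023255552 → NEW=0, ERR=170669749255101/2199023255552
(5,2): OLD=2858367031851355/17592186044416 → NEW=255, ERR=-1627640409474725/17592186044416
(5,3): OLD=17453074590741031/140737488355328 → NEW=0, ERR=17453074590741031/140737488355328
(5,4): OLD=1927913911275287021/9007199254740992 → NEW=255, ERR=-368921898683665939/9007199254740992
(5,5): OLD=6945428384095834845/72057594037927936 → NEW=0, ERR=6945428384095834845/72057594037927936
(5,6): OLD=262921390223240014931/1152921504606846976 → NEW=255, ERR=-31073593451505963949/1152921504606846976
(6,0): OLD=8140102296448463/35184372088832 → NEW=255, ERR=-831912586203697/35184372088832
(6,1): OLD=24726046949605211/562949953421312 → NEW=0, ERR=24726046949605211/562949953421312
(6,2): OLD=2129357651563014961/9007199254740992 → NEW=255, ERR=-167478158395937999/9007199254740992
(6,3): OLD=14278684108146709871/72057594037927936 → NEW=255, ERR=-4096002371524913809/72057594037927936
(6,4): OLD=2904606867768122677/144115188075855872 → NEW=0, ERR=2904606867768122677/144115188075855872
(6,5): OLD=4543899447784208122913/18446744073709551616 → NEW=255, ERR=-160020291011727539167/18446744073709551616
(6,6): OLD=8207028929223959909335/295147905179352825856 → NEW=0, ERR=8207028929223959909335/295147905179352825856
Output grid:
  Row 0: #...###  (3 black, running=3)
  Row 1: .####..  (3 black, running=6)
  Row 2: #.#.#.#  (3 black, running=9)
  Row 3: .#...##  (4 black, running=13)
  Row 4: #..#...  (5 black, running=18)
  Row 5: #.#.#.#  (3 black, running=21)
  Row 6: #.##.#.  (3 black, running=24)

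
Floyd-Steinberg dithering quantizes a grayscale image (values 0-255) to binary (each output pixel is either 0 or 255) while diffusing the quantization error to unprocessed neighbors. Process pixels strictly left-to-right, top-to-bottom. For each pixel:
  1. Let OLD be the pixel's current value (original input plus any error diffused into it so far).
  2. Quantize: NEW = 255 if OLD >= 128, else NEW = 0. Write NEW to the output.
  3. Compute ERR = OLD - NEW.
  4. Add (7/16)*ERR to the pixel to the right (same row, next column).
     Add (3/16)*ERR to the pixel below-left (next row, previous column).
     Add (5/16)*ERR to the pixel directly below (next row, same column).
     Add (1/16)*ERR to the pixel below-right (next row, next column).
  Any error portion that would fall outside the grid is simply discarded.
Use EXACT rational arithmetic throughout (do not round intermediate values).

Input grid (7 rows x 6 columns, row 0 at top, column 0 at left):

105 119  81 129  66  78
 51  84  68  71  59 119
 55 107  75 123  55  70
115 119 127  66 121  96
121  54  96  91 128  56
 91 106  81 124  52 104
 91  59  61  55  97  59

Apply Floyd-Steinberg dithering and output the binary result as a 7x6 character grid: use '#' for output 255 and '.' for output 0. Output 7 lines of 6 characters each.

(0,0): OLD=105 → NEW=0, ERR=105
(0,1): OLD=2639/16 → NEW=255, ERR=-1441/16
(0,2): OLD=10649/256 → NEW=0, ERR=10649/256
(0,3): OLD=602927/4096 → NEW=255, ERR=-441553/4096
(0,4): OLD=1234505/65536 → NEW=0, ERR=1234505/65536
(0,5): OLD=90430463/1048576 → NEW=0, ERR=90430463/1048576
(1,0): OLD=17133/256 → NEW=0, ERR=17133/256
(1,1): OLD=203771/2048 → NEW=0, ERR=203771/2048
(1,2): OLD=6467607/65536 → NEW=0, ERR=6467607/65536
(1,3): OLD=22706891/262144 → NEW=0, ERR=22706891/262144
(1,4): OLD=1882662913/16777216 → NEW=0, ERR=1882662913/16777216
(1,5): OLD=52672929975/268435456 → NEW=255, ERR=-15778111305/268435456
(2,0): OLD=3098873/32768 → NEW=0, ERR=3098873/32768
(2,1): OLD=211974083/1048576 → NEW=255, ERR=-55412797/1048576
(2,2): OLD=1764623625/16777216 → NEW=0, ERR=1764623625/16777216
(2,3): OLD=29969913857/134217728 → NEW=255, ERR=-4255606783/134217728
(2,4): OLD=303175261827/4294967296 → NEW=0, ERR=303175261827/4294967296
(2,5): OLD=6152303005637/68719476736 → NEW=0, ERR=6152303005637/68719476736
(3,0): OLD=2258961129/16777216 → NEW=255, ERR=-2019228951/16777216
(3,1): OLD=10128343349/134217728 → NEW=0, ERR=10128343349/134217728
(3,2): OLD=197177056687/1073741824 → NEW=255, ERR=-76627108433/1073741824
(3,3): OLD=3070298776653/68719476736 → NEW=0, ERR=3070298776653/68719476736
(3,4): OLD=97532528843821/549755813888 → NEW=255, ERR=-42655203697619/549755813888
(3,5): OLD=830737057987971/8796093022208 → NEW=0, ERR=830737057987971/8796093022208
(4,0): OLD=209461393415/2147483648 → NEW=0, ERR=209461393415/2147483648
(4,1): OLD=3413699137371/34359738368 → NEW=0, ERR=3413699137371/34359738368
(4,2): OLD=143220837615777/1099511627776 → NEW=255, ERR=-137154627467103/1099511627776
(4,3): OLD=552033058683269/17592186044416 → NEW=0, ERR=552033058683269/17592186044416
(4,4): OLD=38838614672878805/281474976710656 → NEW=255, ERR=-32937504388338475/281474976710656
(4,5): OLD=132717513399272883/4503599627370496 → NEW=0, ERR=132717513399272883/4503599627370496
(5,0): OLD=77025787949121/549755813888 → NEW=255, ERR=-63161944592319/549755813888
(5,1): OLD=1222476709422161/17592186044416 → NEW=0, ERR=1222476709422161/17592186044416
(5,2): OLD=11894176508266891/140737488355328 → NEW=0, ERR=11894176508266891/140737488355328
(5,3): OLD=635203371807745705/4503599627370496 → NEW=255, ERR=-513214533171730775/4503599627370496
(5,4): OLD=-242629273759525655/9007199254740992 → NEW=0, ERR=-242629273759525655/9007199254740992
(5,5): OLD=13562749637138228733/144115188075855872 → NEW=0, ERR=13562749637138228733/144115188075855872
(6,0): OLD=19175741874165139/281474976710656 → NEW=0, ERR=19175741874165139/281474976710656
(6,1): OLD=536766851306122135/4503599627370496 → NEW=0, ERR=536766851306122135/4503599627370496
(6,2): OLD=2207314968719010623/18014398509481984 → NEW=0, ERR=2207314968719010623/18014398509481984
(6,3): OLD=21106263756443612899/288230376151711744 → NEW=0, ERR=21106263756443612899/288230376151711744
(6,4): OLD=604787473980876414979/4611686018427387904 → NEW=255, ERR=-571192460718107500541/4611686018427387904
(6,5): OLD=2400898130145941139509/73786976294838206464 → NEW=0, ERR=2400898130145941139509/73786976294838206464
Row 0: .#.#..
Row 1: .....#
Row 2: .#.#..
Row 3: #.#.#.
Row 4: ..#.#.
Row 5: #..#..
Row 6: ....#.

Answer: .#.#..
.....#
.#.#..
#.#.#.
..#.#.
#..#..
....#.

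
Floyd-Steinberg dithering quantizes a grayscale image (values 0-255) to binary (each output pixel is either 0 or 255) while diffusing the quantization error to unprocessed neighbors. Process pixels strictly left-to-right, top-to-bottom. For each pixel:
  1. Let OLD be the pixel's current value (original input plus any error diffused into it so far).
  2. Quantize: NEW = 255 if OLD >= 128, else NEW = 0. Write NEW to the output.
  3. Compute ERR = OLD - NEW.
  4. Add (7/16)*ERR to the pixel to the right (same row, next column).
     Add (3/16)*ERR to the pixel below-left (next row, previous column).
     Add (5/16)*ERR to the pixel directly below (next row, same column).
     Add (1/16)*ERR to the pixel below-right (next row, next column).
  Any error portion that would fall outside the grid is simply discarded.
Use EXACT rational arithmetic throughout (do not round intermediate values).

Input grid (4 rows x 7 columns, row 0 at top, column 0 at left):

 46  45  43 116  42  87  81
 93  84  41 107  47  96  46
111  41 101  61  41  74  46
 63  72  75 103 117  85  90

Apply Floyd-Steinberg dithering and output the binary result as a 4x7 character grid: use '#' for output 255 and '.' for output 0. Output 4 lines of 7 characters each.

(0,0): OLD=46 → NEW=0, ERR=46
(0,1): OLD=521/8 → NEW=0, ERR=521/8
(0,2): OLD=9151/128 → NEW=0, ERR=9151/128
(0,3): OLD=301625/2048 → NEW=255, ERR=-220615/2048
(0,4): OLD=-168049/32768 → NEW=0, ERR=-168049/32768
(0,5): OLD=44436713/524288 → NEW=0, ERR=44436713/524288
(0,6): OLD=990534239/8388608 → NEW=0, ERR=990534239/8388608
(1,0): OLD=15307/128 → NEW=0, ERR=15307/128
(1,1): OLD=177101/1024 → NEW=255, ERR=-84019/1024
(1,2): OLD=370833/32768 → NEW=0, ERR=370833/32768
(1,3): OLD=10720989/131072 → NEW=0, ERR=10720989/131072
(1,4): OLD=757841047/8388608 → NEW=0, ERR=757841047/8388608
(1,5): OLD=12336654215/67108864 → NEW=255, ERR=-4776106105/67108864
(1,6): OLD=61268649993/1073741824 → NEW=0, ERR=61268649993/1073741824
(2,0): OLD=2178847/16384 → NEW=255, ERR=-1999073/16384
(2,1): OLD=-14903163/524288 → NEW=0, ERR=-14903163/524288
(2,2): OLD=858228047/8388608 → NEW=0, ERR=858228047/8388608
(2,3): OLD=9997025303/67108864 → NEW=255, ERR=-7115735017/67108864
(2,4): OLD=7843869799/536870912 → NEW=0, ERR=7843869799/536870912
(2,5): OLD=1279845612397/17179869184 → NEW=0, ERR=1279845612397/17179869184
(2,6): OLD=25282111842763/274877906944 → NEW=0, ERR=25282111842763/274877906944
(3,0): OLD=163921135/8388608 → NEW=0, ERR=163921135/8388608
(3,1): OLD=5585015043/67108864 → NEW=0, ERR=5585015043/67108864
(3,2): OLD=65350027033/536870912 → NEW=0, ERR=65350027033/536870912
(3,3): OLD=284010563983/2147483648 → NEW=255, ERR=-263597766257/2147483648
(3,4): OLD=20672168042735/274877906944 → NEW=0, ERR=20672168042735/274877906944
(3,5): OLD=350394587800061/2199023255552 → NEW=255, ERR=-210356342365699/2199023255552
(3,6): OLD=2869203803532323/35184372088832 → NEW=0, ERR=2869203803532323/35184372088832
Row 0: ...#...
Row 1: .#...#.
Row 2: #..#...
Row 3: ...#.#.

Answer: ...#...
.#...#.
#..#...
...#.#.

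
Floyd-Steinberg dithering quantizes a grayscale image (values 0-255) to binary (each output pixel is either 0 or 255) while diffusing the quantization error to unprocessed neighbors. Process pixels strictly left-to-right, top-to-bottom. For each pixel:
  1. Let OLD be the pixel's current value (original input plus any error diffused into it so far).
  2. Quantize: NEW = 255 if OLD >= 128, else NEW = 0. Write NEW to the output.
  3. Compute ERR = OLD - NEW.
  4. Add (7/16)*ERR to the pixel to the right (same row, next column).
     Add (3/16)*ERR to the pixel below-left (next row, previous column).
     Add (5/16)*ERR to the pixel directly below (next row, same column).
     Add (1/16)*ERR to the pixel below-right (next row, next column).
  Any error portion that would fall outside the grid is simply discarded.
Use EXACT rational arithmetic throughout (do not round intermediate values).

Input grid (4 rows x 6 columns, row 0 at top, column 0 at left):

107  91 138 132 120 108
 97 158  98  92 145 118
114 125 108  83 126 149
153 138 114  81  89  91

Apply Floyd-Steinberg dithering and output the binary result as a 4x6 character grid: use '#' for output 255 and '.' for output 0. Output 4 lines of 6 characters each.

(0,0): OLD=107 → NEW=0, ERR=107
(0,1): OLD=2205/16 → NEW=255, ERR=-1875/16
(0,2): OLD=22203/256 → NEW=0, ERR=22203/256
(0,3): OLD=696093/4096 → NEW=255, ERR=-348387/4096
(0,4): OLD=5425611/65536 → NEW=0, ERR=5425611/65536
(0,5): OLD=151225485/1048576 → NEW=255, ERR=-116161395/1048576
(1,0): OLD=27767/256 → NEW=0, ERR=27767/256
(1,1): OLD=392769/2048 → NEW=255, ERR=-129471/2048
(1,2): OLD=4861013/65536 → NEW=0, ERR=4861013/65536
(1,3): OLD=31146481/262144 → NEW=0, ERR=31146481/262144
(1,4): OLD=3301175411/16777216 → NEW=255, ERR=-977014669/16777216
(1,5): OLD=16932325941/268435456 → NEW=0, ERR=16932325941/268435456
(2,0): OLD=4457819/32768 → NEW=255, ERR=-3898021/32768
(2,1): OLD=77475737/1048576 → NEW=0, ERR=77475737/1048576
(2,2): OLD=3050619147/16777216 → NEW=255, ERR=-1227570933/16777216
(2,3): OLD=10983697779/134217728 → NEW=0, ERR=10983697779/134217728
(2,4): OLD=699467449049/4294967296 → NEW=255, ERR=-395749211431/4294967296
(2,5): OLD=8573427873663/68719476736 → NEW=0, ERR=8573427873663/68719476736
(3,0): OLD=2175657899/16777216 → NEW=255, ERR=-2102532181/16777216
(3,1): OLD=11422963535/134217728 → NEW=0, ERR=11422963535/134217728
(3,2): OLD=159269515485/1073741824 → NEW=255, ERR=-114534649635/1073741824
(3,3): OLD=2615193277335/68719476736 → NEW=0, ERR=2615193277335/68719476736
(3,4): OLD=57923443891383/549755813888 → NEW=0, ERR=57923443891383/549755813888
(3,5): OLD=1498189788143961/8796093022208 → NEW=255, ERR=-744813932519079/8796093022208
Row 0: .#.#.#
Row 1: .#..#.
Row 2: #.#.#.
Row 3: #.#..#

Answer: .#.#.#
.#..#.
#.#.#.
#.#..#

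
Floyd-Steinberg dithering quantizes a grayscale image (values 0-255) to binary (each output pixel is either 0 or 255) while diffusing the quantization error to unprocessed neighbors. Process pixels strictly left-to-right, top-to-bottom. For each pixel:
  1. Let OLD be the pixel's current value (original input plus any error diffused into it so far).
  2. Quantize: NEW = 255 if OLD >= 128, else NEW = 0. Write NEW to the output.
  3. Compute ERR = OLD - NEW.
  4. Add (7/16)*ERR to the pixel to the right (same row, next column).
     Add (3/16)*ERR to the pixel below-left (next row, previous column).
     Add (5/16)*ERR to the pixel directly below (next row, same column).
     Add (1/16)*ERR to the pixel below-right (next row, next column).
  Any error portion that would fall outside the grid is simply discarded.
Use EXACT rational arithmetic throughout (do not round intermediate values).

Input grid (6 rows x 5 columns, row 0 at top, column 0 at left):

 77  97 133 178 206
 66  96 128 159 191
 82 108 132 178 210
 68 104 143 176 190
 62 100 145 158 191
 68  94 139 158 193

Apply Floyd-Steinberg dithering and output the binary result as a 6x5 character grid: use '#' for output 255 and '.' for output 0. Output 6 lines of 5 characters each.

(0,0): OLD=77 → NEW=0, ERR=77
(0,1): OLD=2091/16 → NEW=255, ERR=-1989/16
(0,2): OLD=20125/256 → NEW=0, ERR=20125/256
(0,3): OLD=869963/4096 → NEW=255, ERR=-174517/4096
(0,4): OLD=12278797/65536 → NEW=255, ERR=-4432883/65536
(1,0): OLD=17089/256 → NEW=0, ERR=17089/256
(1,1): OLD=216903/2048 → NEW=0, ERR=216903/2048
(1,2): OLD=12002515/65536 → NEW=255, ERR=-4709165/65536
(1,3): OLD=27912855/262144 → NEW=0, ERR=27912855/262144
(1,4): OLD=896675301/4194304 → NEW=255, ERR=-172872219/4194304
(2,0): OLD=4021245/32768 → NEW=0, ERR=4021245/32768
(2,1): OLD=194495407/1048576 → NEW=255, ERR=-72891473/1048576
(2,2): OLD=1773627597/16777216 → NEW=0, ERR=1773627597/16777216
(2,3): OLD=65849005079/268435456 → NEW=255, ERR=-2602036201/268435456
(2,4): OLD=856992532193/4294967296 → NEW=255, ERR=-238224128287/4294967296
(3,0): OLD=1565575469/16777216 → NEW=0, ERR=1565575469/16777216
(3,1): OLD=20212379049/134217728 → NEW=255, ERR=-14013141591/134217728
(3,2): OLD=533420223123/4294967296 → NEW=0, ERR=533420223123/4294967296
(3,3): OLD=1919972856411/8589934592 → NEW=255, ERR=-270460464549/8589934592
(3,4): OLD=21754671466535/137438953472 → NEW=255, ERR=-13292261668825/137438953472
(4,0): OLD=153727580163/2147483648 → NEW=0, ERR=153727580163/2147483648
(4,1): OLD=8783079130755/68719476736 → NEW=0, ERR=8783079130755/68719476736
(4,2): OLD=249918578148877/1099511627776 → NEW=255, ERR=-30456886934003/1099511627776
(4,3): OLD=2210813786236035/17592186044416 → NEW=0, ERR=2210813786236035/17592186044416
(4,4): OLD=60176466555943189/281474976710656 → NEW=255, ERR=-11599652505274091/281474976710656
(5,0): OLD=125712440907113/1099511627776 → NEW=0, ERR=125712440907113/1099511627776
(5,1): OLD=1611818382613371/8796093022208 → NEW=255, ERR=-631185338049669/8796093022208
(5,2): OLD=36732785691546963/281474976710656 → NEW=255, ERR=-35043333369670317/281474976710656
(5,3): OLD=150133647466200477/1125899906842624 → NEW=255, ERR=-136970828778668643/1125899906842624
(5,4): OLD=2427482143092966831/18014398509481984 → NEW=255, ERR=-2166189476824939089/18014398509481984
Row 0: .#.##
Row 1: ..#.#
Row 2: .#.##
Row 3: .#.##
Row 4: ..#.#
Row 5: .####

Answer: .#.##
..#.#
.#.##
.#.##
..#.#
.####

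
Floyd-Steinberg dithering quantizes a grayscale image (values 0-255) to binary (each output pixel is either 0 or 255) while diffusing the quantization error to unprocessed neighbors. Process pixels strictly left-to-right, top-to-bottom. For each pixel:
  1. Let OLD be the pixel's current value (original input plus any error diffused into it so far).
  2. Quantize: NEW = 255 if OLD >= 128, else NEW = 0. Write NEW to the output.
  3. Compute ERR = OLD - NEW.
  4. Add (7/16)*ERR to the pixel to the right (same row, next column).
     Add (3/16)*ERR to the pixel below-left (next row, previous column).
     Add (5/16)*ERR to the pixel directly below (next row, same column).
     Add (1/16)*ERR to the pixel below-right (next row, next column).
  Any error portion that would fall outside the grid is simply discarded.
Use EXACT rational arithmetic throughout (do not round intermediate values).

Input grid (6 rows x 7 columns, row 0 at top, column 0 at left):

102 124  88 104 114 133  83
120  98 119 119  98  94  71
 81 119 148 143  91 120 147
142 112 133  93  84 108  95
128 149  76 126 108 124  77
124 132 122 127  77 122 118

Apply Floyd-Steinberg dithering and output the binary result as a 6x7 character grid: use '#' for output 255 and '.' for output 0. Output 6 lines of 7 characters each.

(0,0): OLD=102 → NEW=0, ERR=102
(0,1): OLD=1349/8 → NEW=255, ERR=-691/8
(0,2): OLD=6427/128 → NEW=0, ERR=6427/128
(0,3): OLD=257981/2048 → NEW=0, ERR=257981/2048
(0,4): OLD=5541419/32768 → NEW=255, ERR=-2814421/32768
(0,5): OLD=50029357/524288 → NEW=0, ERR=50029357/524288
(0,6): OLD=1046459963/8388608 → NEW=0, ERR=1046459963/8388608
(1,0): OLD=17367/128 → NEW=255, ERR=-15273/128
(1,1): OLD=35425/1024 → NEW=0, ERR=35425/1024
(1,2): OLD=5506549/32768 → NEW=255, ERR=-2849291/32768
(1,3): OLD=14071441/131072 → NEW=0, ERR=14071441/131072
(1,4): OLD=1207061459/8388608 → NEW=255, ERR=-932033581/8388608
(1,5): OLD=6256734019/67108864 → NEW=0, ERR=6256734019/67108864
(1,6): OLD=168294963853/1073741824 → NEW=255, ERR=-105509201267/1073741824
(2,0): OLD=822459/16384 → NEW=0, ERR=822459/16384
(2,1): OLD=67114937/524288 → NEW=255, ERR=-66578503/524288
(2,2): OLD=734516075/8388608 → NEW=0, ERR=734516075/8388608
(2,3): OLD=12656044755/67108864 → NEW=255, ERR=-4456715565/67108864
(2,4): OLD=27603466819/536870912 → NEW=0, ERR=27603466819/536870912
(2,5): OLD=2512743656897/17179869184 → NEW=255, ERR=-1868122985023/17179869184
(2,6): OLD=20491179233111/274877906944 → NEW=0, ERR=20491179233111/274877906944
(3,0): OLD=1123040267/8388608 → NEW=255, ERR=-1016054773/8388608
(3,1): OLD=2609184559/67108864 → NEW=0, ERR=2609184559/67108864
(3,2): OLD=84280201213/536870912 → NEW=255, ERR=-52621881347/536870912
(3,3): OLD=95515388571/2147483648 → NEW=0, ERR=95515388571/2147483648
(3,4): OLD=26109872494603/274877906944 → NEW=0, ERR=26109872494603/274877906944
(3,5): OLD=291957402285137/2199023255552 → NEW=255, ERR=-268793527880623/2199023255552
(3,6): OLD=2041488080516175/35184372088832 → NEW=0, ERR=2041488080516175/35184372088832
(4,0): OLD=104624316229/1073741824 → NEW=0, ERR=104624316229/1073741824
(4,1): OLD=3055119187713/17179869184 → NEW=255, ERR=-1325747454207/17179869184
(4,2): OLD=6151308305583/274877906944 → NEW=0, ERR=6151308305583/274877906944
(4,3): OLD=354865040728885/2199023255552 → NEW=255, ERR=-205885889436875/2199023255552
(4,4): OLD=1347266516787343/17592186044416 → NEW=0, ERR=1347266516787343/17592186044416
(4,5): OLD=76630571149673359/562949953421312 → NEW=255, ERR=-66921666972761201/562949953421312
(4,6): OLD=319610577109582489/9007199254740992 → NEW=0, ERR=319610577109582489/9007199254740992
(5,0): OLD=38477563396755/274877906944 → NEW=255, ERR=-31616302873965/274877906944
(5,1): OLD=149202986441393/2199023255552 → NEW=0, ERR=149202986441393/2199023255552
(5,2): OLD=2397806644850727/17592186044416 → NEW=255, ERR=-2088200796475353/17592186044416
(5,3): OLD=8664982085685091/140737488355328 → NEW=0, ERR=8664982085685091/140737488355328
(5,4): OLD=898264695086090209/9007199254740992 → NEW=0, ERR=898264695086090209/9007199254740992
(5,5): OLD=10082402320480009425/72057594037927936 → NEW=255, ERR=-8292284159191614255/72057594037927936
(5,6): OLD=82217198141136509215/1152921504606846976 → NEW=0, ERR=82217198141136509215/1152921504606846976
Row 0: .#..#..
Row 1: #.#.#.#
Row 2: .#.#.#.
Row 3: #.#..#.
Row 4: .#.#.#.
Row 5: #.#..#.

Answer: .#..#..
#.#.#.#
.#.#.#.
#.#..#.
.#.#.#.
#.#..#.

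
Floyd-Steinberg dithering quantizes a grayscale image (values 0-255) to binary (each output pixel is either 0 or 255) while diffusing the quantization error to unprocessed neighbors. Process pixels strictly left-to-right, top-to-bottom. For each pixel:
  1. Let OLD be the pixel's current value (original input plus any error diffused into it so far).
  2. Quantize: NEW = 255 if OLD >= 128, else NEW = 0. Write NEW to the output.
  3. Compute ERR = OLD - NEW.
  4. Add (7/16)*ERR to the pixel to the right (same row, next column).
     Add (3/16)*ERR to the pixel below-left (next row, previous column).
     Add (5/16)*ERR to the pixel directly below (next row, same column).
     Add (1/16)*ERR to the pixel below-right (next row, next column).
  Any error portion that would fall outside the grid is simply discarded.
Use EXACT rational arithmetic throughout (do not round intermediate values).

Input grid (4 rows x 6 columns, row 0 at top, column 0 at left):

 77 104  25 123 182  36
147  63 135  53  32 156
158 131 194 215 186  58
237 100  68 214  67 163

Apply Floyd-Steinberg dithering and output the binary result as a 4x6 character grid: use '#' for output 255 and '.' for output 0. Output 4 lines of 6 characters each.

(0,0): OLD=77 → NEW=0, ERR=77
(0,1): OLD=2203/16 → NEW=255, ERR=-1877/16
(0,2): OLD=-6739/256 → NEW=0, ERR=-6739/256
(0,3): OLD=456635/4096 → NEW=0, ERR=456635/4096
(0,4): OLD=15123997/65536 → NEW=255, ERR=-1587683/65536
(0,5): OLD=26634955/1048576 → NEW=0, ERR=26634955/1048576
(1,0): OLD=38161/256 → NEW=255, ERR=-27119/256
(1,1): OLD=-41225/2048 → NEW=0, ERR=-41225/2048
(1,2): OLD=8620483/65536 → NEW=255, ERR=-8091197/65536
(1,3): OLD=7244679/262144 → NEW=0, ERR=7244679/262144
(1,4): OLD=809510709/16777216 → NEW=0, ERR=809510709/16777216
(1,5): OLD=49266855651/268435456 → NEW=255, ERR=-19184185629/268435456
(2,0): OLD=3968909/32768 → NEW=0, ERR=3968909/32768
(2,1): OLD=155116127/1048576 → NEW=255, ERR=-112270753/1048576
(2,2): OLD=1887417821/16777216 → NEW=0, ERR=1887417821/16777216
(2,3): OLD=36800515381/134217728 → NEW=255, ERR=2574994741/134217728
(2,4): OLD=849540694559/4294967296 → NEW=255, ERR=-245675965921/4294967296
(2,5): OLD=938497780425/68719476736 → NEW=0, ERR=938497780425/68719476736
(3,0): OLD=4274413373/16777216 → NEW=255, ERR=-3776707/16777216
(3,1): OLD=12764891641/134217728 → NEW=0, ERR=12764891641/134217728
(3,2): OLD=152117085115/1073741824 → NEW=255, ERR=-121687080005/1073741824
(3,3): OLD=11456880004337/68719476736 → NEW=255, ERR=-6066586563343/68719476736
(3,4): OLD=7840493246289/549755813888 → NEW=0, ERR=7840493246289/549755813888
(3,5): OLD=1494740002923039/8796093022208 → NEW=255, ERR=-748263717740001/8796093022208
Row 0: .#..#.
Row 1: #.#..#
Row 2: .#.##.
Row 3: #.##.#

Answer: .#..#.
#.#..#
.#.##.
#.##.#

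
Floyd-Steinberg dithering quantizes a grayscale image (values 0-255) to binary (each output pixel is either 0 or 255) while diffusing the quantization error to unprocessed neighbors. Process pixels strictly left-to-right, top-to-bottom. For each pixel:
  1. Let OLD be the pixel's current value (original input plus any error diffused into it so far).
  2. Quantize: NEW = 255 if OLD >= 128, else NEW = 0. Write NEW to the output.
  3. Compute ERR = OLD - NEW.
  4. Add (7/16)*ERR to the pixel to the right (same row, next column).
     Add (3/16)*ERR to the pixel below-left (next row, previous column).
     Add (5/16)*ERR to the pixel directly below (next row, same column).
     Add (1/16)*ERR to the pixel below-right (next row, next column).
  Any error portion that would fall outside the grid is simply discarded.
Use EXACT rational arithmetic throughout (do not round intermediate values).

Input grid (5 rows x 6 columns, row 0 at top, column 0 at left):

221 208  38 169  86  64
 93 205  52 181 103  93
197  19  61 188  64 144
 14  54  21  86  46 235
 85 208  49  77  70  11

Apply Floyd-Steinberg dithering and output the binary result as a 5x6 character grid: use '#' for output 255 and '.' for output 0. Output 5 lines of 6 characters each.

(0,0): OLD=221 → NEW=255, ERR=-34
(0,1): OLD=1545/8 → NEW=255, ERR=-495/8
(0,2): OLD=1399/128 → NEW=0, ERR=1399/128
(0,3): OLD=355905/2048 → NEW=255, ERR=-166335/2048
(0,4): OLD=1653703/32768 → NEW=0, ERR=1653703/32768
(0,5): OLD=45130353/524288 → NEW=0, ERR=45130353/524288
(1,0): OLD=9059/128 → NEW=0, ERR=9059/128
(1,1): OLD=221749/1024 → NEW=255, ERR=-39371/1024
(1,2): OLD=638937/32768 → NEW=0, ERR=638937/32768
(1,3): OLD=22845285/131072 → NEW=255, ERR=-10578075/131072
(1,4): OLD=792946063/8388608 → NEW=0, ERR=792946063/8388608
(1,5): OLD=22066647353/134217728 → NEW=255, ERR=-12158873287/134217728
(2,0): OLD=3471895/16384 → NEW=255, ERR=-706025/16384
(2,1): OLD=-1986323/524288 → NEW=0, ERR=-1986323/524288
(2,2): OLD=401820935/8388608 → NEW=0, ERR=401820935/8388608
(2,3): OLD=13601550735/67108864 → NEW=255, ERR=-3511209585/67108864
(2,4): OLD=104409135661/2147483648 → NEW=0, ERR=104409135661/2147483648
(2,5): OLD=4908950603787/34359738368 → NEW=255, ERR=-3852782680053/34359738368
(3,0): OLD=-1482457/8388608 → NEW=0, ERR=-1482457/8388608
(3,1): OLD=3961226139/67108864 → NEW=0, ERR=3961226139/67108864
(3,2): OLD=27781060289/536870912 → NEW=0, ERR=27781060289/536870912
(3,3): OLD=3587107220483/34359738368 → NEW=0, ERR=3587107220483/34359738368
(3,4): OLD=22697580743715/274877906944 → NEW=0, ERR=22697580743715/274877906944
(3,5): OLD=1051677057477933/4398046511104 → NEW=255, ERR=-69824802853587/4398046511104
(4,0): OLD=103092435177/1073741824 → NEW=0, ERR=103092435177/1073741824
(4,1): OLD=4778454534869/17179869184 → NEW=255, ERR=397587892949/17179869184
(4,2): OLD=54183674118895/549755813888 → NEW=0, ERR=54183674118895/549755813888
(4,3): OLD=1508186749379147/8796093022208 → NEW=255, ERR=-734816971283893/8796093022208
(4,4): OLD=8838868936202235/140737488355328 → NEW=0, ERR=8838868936202235/140737488355328
(4,5): OLD=87091073388161533/2251799813685248 → NEW=0, ERR=87091073388161533/2251799813685248
Row 0: ##.#..
Row 1: .#.#.#
Row 2: #..#.#
Row 3: .....#
Row 4: .#.#..

Answer: ##.#..
.#.#.#
#..#.#
.....#
.#.#..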